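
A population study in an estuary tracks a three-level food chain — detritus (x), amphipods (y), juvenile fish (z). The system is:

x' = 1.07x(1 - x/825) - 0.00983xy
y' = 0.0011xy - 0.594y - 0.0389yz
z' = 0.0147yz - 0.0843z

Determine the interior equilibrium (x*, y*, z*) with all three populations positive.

x* ≈ 782, y* ≈ 5.73, z* ≈ 6.83

From dz/dt = 0: 0.0147y* = 0.0843, so y* = 5.73.
From dx/dt = 0: 1.07(1 - x*/825) = 0.00983·5.73, giving x* = 825·(1 - 0.0527) = 782.
From dy/dt = 0: 0.0011·782 - 0.594 = 0.0389z*, so z* = 0.266/0.0389 = 6.83.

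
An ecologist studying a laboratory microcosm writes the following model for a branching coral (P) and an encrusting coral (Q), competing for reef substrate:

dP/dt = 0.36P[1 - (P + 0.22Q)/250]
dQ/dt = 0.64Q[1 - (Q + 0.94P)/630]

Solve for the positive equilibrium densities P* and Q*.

Setting both brackets to zero gives the nullclines P + 0.22Q = 250 and 0.94P + Q = 630.
Substituting Q = 630 - 0.94P into the first: P(1 - 0.22·0.94) = 250 - 0.22·630.
So P* = 111/0.793 = 140, and then Q* = 630 - 0.94·140 = 498.

P* ≈ 140, Q* ≈ 498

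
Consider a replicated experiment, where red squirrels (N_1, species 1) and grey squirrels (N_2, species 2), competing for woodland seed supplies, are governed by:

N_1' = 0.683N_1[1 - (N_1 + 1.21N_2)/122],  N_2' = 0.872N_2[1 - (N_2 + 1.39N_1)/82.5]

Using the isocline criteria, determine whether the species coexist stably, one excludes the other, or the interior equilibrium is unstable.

Compare the nullcline intercepts: K1/α12 = 122/1.21 = 101 > K2 = 82.5; K2/α21 = 82.5/1.39 = 59.4 < K1 = 122.
Since the inequalities point opposite ways, species 1 can invade but species 2 cannot.

species 1 excludes species 2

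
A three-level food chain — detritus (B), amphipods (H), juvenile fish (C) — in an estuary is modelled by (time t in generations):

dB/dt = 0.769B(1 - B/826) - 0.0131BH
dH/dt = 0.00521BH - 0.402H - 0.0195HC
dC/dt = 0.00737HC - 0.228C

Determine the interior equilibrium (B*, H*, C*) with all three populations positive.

B* ≈ 391, H* ≈ 30.9, C* ≈ 83.8

From dC/dt = 0: 0.00737H* = 0.228, so H* = 30.9.
From dB/dt = 0: 0.769(1 - B*/826) = 0.0131·30.9, giving B* = 826·(1 - 0.527) = 391.
From dH/dt = 0: 0.00521·391 - 0.402 = 0.0195C*, so C* = 1.63/0.0195 = 83.8.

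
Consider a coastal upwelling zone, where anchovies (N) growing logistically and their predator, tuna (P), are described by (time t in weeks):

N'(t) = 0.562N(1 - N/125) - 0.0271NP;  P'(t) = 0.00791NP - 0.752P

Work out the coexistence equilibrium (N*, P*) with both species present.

From dP/dt = 0 with P > 0: 0.00791N* = 0.752, so N* = 95.1.
Substitute into dN/dt = 0: 0.562(1 - 95.1/125) = 0.0271P*.
The bracket is 0.239, giving P* = 0.135/0.0271 = 4.97.

N* ≈ 95.1, P* ≈ 4.97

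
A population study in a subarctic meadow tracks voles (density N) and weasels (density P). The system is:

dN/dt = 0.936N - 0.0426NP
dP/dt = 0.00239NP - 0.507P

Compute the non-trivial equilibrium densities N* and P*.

N* ≈ 212, P* ≈ 22

Set dP/dt = 0 with P > 0: 0.00239N - 0.507 = 0, so N* = 0.507/0.00239 = 212.
Set dN/dt = 0 with N > 0: 0.936 - 0.0426P = 0, so P* = 0.936/0.0426 = 22.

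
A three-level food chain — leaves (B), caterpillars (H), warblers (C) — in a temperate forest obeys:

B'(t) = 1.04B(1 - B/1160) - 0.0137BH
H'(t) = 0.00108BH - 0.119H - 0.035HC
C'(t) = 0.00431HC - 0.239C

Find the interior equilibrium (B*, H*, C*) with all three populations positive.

B* ≈ 313, H* ≈ 55.5, C* ≈ 6.25

From dC/dt = 0: 0.00431H* = 0.239, so H* = 55.5.
From dB/dt = 0: 1.04(1 - B*/1160) = 0.0137·55.5, giving B* = 1160·(1 - 0.73) = 313.
From dH/dt = 0: 0.00108·313 - 0.119 = 0.035C*, so C* = 0.219/0.035 = 6.25.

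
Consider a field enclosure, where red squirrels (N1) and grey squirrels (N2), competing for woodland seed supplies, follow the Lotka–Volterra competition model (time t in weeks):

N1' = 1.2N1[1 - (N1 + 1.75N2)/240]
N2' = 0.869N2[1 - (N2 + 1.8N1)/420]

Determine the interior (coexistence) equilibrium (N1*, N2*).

N1* ≈ 230, N2* ≈ 5.58

Setting both brackets to zero gives the nullclines N1 + 1.75N2 = 240 and 1.8N1 + N2 = 420.
Substituting N2 = 420 - 1.8N1 into the first: N1(1 - 1.75·1.8) = 240 - 1.75·420.
So N1* = -495/-2.15 = 230, and then N2* = 420 - 1.8·230 = 5.58.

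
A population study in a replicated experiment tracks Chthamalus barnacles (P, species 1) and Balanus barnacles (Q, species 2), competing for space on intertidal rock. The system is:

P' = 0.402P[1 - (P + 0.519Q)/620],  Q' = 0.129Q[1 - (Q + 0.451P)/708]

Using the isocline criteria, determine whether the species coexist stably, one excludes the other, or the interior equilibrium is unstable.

stable coexistence

Compare the nullcline intercepts: K1/α12 = 620/0.519 = 1190 > K2 = 708; K2/α21 = 708/0.451 = 1570 > K1 = 620.
Since both inequalities hold, each species can invade when rare, so the interior equilibrium is stable.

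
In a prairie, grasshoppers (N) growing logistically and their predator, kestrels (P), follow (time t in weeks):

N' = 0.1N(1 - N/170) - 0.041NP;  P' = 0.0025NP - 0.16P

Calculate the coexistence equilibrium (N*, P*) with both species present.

From dP/dt = 0 with P > 0: 0.0025N* = 0.16, so N* = 64.
Substitute into dN/dt = 0: 0.1(1 - 64/170) = 0.041P*.
The bracket is 0.624, giving P* = 0.0624/0.041 = 1.52.

N* ≈ 64, P* ≈ 1.52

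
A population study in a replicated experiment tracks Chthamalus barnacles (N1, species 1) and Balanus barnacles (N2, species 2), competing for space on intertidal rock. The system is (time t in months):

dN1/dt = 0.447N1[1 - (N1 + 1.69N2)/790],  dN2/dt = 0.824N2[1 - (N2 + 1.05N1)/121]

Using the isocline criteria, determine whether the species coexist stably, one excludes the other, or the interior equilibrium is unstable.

Compare the nullcline intercepts: K1/α12 = 790/1.69 = 467 > K2 = 121; K2/α21 = 121/1.05 = 115 < K1 = 790.
Since the inequalities point opposite ways, species 1 can invade but species 2 cannot.

species 1 excludes species 2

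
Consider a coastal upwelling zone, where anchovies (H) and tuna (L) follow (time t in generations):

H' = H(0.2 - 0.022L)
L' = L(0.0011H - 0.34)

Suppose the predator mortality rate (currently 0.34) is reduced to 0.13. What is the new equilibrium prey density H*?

H* ≈ 118

At the interior fixed point, setting dL/dt = 0 with L > 0 fixes H* = (predator death rate)/(HL coefficient) — independent of the other coefficients.
With the change, H* = 0.13/0.0011 = 118; it falls from 309.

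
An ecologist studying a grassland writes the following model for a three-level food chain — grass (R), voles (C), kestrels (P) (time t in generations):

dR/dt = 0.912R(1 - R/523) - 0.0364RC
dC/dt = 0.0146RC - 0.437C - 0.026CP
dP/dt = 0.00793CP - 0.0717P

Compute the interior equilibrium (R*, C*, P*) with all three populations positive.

From dP/dt = 0: 0.00793C* = 0.0717, so C* = 9.04.
From dR/dt = 0: 0.912(1 - R*/523) = 0.0364·9.04, giving R* = 523·(1 - 0.361) = 334.
From dC/dt = 0: 0.0146·334 - 0.437 = 0.026P*, so P* = 4.44/0.026 = 171.

R* ≈ 334, C* ≈ 9.04, P* ≈ 171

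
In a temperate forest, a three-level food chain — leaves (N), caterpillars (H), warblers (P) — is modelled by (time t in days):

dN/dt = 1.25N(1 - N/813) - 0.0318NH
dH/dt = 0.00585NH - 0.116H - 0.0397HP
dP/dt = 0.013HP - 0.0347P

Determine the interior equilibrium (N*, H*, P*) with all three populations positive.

From dP/dt = 0: 0.013H* = 0.0347, so H* = 2.67.
From dN/dt = 0: 1.25(1 - N*/813) = 0.0318·2.67, giving N* = 813·(1 - 0.0679) = 758.
From dH/dt = 0: 0.00585·758 - 0.116 = 0.0397P*, so P* = 4.32/0.0397 = 109.

N* ≈ 758, H* ≈ 2.67, P* ≈ 109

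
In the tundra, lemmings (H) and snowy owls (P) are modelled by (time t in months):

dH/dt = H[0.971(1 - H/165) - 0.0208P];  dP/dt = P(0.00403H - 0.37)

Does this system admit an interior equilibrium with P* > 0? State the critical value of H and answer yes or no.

Threshold H = 91.8; K > 91.8, so yes, the predator persists.

The predator equation gives dP/dt > 0 only when H > 0.37/0.00403 = 91.8.
Without the predator, H → K = 165. Since 165 > 91.8, the predator can invade and persist.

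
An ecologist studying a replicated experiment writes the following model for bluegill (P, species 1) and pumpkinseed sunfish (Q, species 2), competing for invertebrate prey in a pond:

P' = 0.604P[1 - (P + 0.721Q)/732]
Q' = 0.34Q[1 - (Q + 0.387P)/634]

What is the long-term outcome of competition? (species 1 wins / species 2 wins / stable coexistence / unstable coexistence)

Compare the nullcline intercepts: K1/α12 = 732/0.721 = 1020 > K2 = 634; K2/α21 = 634/0.387 = 1640 > K1 = 732.
Since both inequalities hold, each species can invade when rare, so the interior equilibrium is stable.

stable coexistence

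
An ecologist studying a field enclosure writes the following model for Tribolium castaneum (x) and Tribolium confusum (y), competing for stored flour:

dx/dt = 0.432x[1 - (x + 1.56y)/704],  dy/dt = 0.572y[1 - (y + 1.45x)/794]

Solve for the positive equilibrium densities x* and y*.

Setting both brackets to zero gives the nullclines x + 1.56y = 704 and 1.45x + y = 794.
Substituting y = 794 - 1.45x into the first: x(1 - 1.56·1.45) = 704 - 1.56·794.
So x* = -535/-1.26 = 424, and then y* = 794 - 1.45·424 = 180.

x* ≈ 424, y* ≈ 180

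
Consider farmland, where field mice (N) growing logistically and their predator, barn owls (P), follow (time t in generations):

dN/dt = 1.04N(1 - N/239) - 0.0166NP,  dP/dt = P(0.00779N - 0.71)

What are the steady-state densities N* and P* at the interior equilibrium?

N* ≈ 91.1, P* ≈ 38.8

From dP/dt = 0 with P > 0: 0.00779N* = 0.71, so N* = 91.1.
Substitute into dN/dt = 0: 1.04(1 - 91.1/239) = 0.0166P*.
The bracket is 0.619, giving P* = 0.643/0.0166 = 38.8.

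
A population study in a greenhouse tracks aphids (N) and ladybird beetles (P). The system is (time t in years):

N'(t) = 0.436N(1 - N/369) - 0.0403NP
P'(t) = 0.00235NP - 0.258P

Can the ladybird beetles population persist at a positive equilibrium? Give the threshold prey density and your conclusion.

Threshold N = 110; K > 110, so yes, the predator persists.

The predator equation gives dP/dt > 0 only when N > 0.258/0.00235 = 110.
Without the predator, N → K = 369. Since 369 > 110, the predator can invade and persist.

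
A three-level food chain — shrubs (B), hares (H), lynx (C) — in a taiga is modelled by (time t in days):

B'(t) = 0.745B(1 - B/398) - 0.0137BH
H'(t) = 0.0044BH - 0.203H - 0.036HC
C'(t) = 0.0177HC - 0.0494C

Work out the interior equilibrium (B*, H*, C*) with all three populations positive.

B* ≈ 378, H* ≈ 2.79, C* ≈ 40.5

From dC/dt = 0: 0.0177H* = 0.0494, so H* = 2.79.
From dB/dt = 0: 0.745(1 - B*/398) = 0.0137·2.79, giving B* = 398·(1 - 0.0513) = 378.
From dH/dt = 0: 0.0044·378 - 0.203 = 0.036C*, so C* = 1.46/0.036 = 40.5.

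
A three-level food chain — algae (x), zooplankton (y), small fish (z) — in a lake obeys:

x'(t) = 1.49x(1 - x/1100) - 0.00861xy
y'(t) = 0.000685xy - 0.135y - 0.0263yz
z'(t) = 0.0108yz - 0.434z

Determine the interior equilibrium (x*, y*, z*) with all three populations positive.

x* ≈ 845, y* ≈ 40.2, z* ≈ 16.9

From dz/dt = 0: 0.0108y* = 0.434, so y* = 40.2.
From dx/dt = 0: 1.49(1 - x*/1100) = 0.00861·40.2, giving x* = 1100·(1 - 0.232) = 845.
From dy/dt = 0: 0.000685·845 - 0.135 = 0.0263z*, so z* = 0.444/0.0263 = 16.9.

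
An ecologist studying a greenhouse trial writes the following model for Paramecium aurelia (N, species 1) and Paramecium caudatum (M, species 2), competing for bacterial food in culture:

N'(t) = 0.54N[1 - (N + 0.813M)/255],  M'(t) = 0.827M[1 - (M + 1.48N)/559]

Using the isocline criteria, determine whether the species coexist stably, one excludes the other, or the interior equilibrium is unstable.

species 2 excludes species 1

Compare the nullcline intercepts: K1/α12 = 255/0.813 = 314 < K2 = 559; K2/α21 = 559/1.48 = 378 > K1 = 255.
Since the inequalities point opposite ways, species 2 can invade but species 1 cannot.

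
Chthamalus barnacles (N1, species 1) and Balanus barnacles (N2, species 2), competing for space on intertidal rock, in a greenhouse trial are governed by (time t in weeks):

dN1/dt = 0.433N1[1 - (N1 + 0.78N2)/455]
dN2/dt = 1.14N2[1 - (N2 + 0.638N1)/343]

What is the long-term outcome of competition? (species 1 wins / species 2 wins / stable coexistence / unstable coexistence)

stable coexistence

Compare the nullcline intercepts: K1/α12 = 455/0.78 = 583 > K2 = 343; K2/α21 = 343/0.638 = 538 > K1 = 455.
Since both inequalities hold, each species can invade when rare, so the interior equilibrium is stable.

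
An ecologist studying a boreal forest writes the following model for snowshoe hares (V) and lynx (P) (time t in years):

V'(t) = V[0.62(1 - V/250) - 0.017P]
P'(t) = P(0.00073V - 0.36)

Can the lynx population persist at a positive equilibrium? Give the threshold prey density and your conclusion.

Threshold V = 493; K < 493, so no, the predator goes extinct.

The predator equation gives dP/dt > 0 only when V > 0.36/0.00073 = 493.
Without the predator, V → K = 250. Since 250 < 493, the predator cannot invade.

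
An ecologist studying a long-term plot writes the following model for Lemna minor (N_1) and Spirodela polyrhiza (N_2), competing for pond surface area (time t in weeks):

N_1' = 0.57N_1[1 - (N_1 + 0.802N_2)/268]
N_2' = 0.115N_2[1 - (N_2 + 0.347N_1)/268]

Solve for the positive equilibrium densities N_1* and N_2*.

N_1* ≈ 73.5, N_2* ≈ 242

Setting both brackets to zero gives the nullclines N_1 + 0.802N_2 = 268 and 0.347N_1 + N_2 = 268.
Substituting N_2 = 268 - 0.347N_1 into the first: N_1(1 - 0.802·0.347) = 268 - 0.802·268.
So N_1* = 53.1/0.722 = 73.5, and then N_2* = 268 - 0.347·73.5 = 242.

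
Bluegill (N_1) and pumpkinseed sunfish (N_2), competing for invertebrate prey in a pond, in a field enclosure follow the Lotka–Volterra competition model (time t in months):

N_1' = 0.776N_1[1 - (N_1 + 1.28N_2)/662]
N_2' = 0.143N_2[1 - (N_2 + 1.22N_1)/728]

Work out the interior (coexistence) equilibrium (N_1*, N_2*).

Setting both brackets to zero gives the nullclines N_1 + 1.28N_2 = 662 and 1.22N_1 + N_2 = 728.
Substituting N_2 = 728 - 1.22N_1 into the first: N_1(1 - 1.28·1.22) = 662 - 1.28·728.
So N_1* = -270/-0.562 = 480, and then N_2* = 728 - 1.22·480 = 142.

N_1* ≈ 480, N_2* ≈ 142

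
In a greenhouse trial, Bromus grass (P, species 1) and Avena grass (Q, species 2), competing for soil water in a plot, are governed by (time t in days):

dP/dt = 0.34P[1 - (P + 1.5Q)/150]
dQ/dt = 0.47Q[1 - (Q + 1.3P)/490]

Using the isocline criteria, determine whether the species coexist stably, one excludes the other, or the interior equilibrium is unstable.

species 2 excludes species 1

Compare the nullcline intercepts: K1/α12 = 150/1.5 = 100 < K2 = 490; K2/α21 = 490/1.3 = 377 > K1 = 150.
Since the inequalities point opposite ways, species 2 can invade but species 1 cannot.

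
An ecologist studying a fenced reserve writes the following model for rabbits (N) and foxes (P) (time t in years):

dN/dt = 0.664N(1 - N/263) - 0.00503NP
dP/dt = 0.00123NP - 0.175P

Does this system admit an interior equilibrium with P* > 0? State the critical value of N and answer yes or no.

The predator equation gives dP/dt > 0 only when N > 0.175/0.00123 = 142.
Without the predator, N → K = 263. Since 263 > 142, the predator can invade and persist.

Threshold N = 142; K > 142, so yes, the predator persists.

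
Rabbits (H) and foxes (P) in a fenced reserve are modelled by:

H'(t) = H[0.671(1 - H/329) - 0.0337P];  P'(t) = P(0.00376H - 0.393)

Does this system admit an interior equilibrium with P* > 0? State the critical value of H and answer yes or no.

Threshold H = 105; K > 105, so yes, the predator persists.

The predator equation gives dP/dt > 0 only when H > 0.393/0.00376 = 105.
Without the predator, H → K = 329. Since 329 > 105, the predator can invade and persist.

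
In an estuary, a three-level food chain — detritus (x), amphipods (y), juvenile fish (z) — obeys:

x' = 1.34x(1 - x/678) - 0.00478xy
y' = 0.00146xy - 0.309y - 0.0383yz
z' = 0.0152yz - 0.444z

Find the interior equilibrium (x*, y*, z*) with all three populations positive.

x* ≈ 607, y* ≈ 29.2, z* ≈ 15.1

From dz/dt = 0: 0.0152y* = 0.444, so y* = 29.2.
From dx/dt = 0: 1.34(1 - x*/678) = 0.00478·29.2, giving x* = 678·(1 - 0.104) = 607.
From dy/dt = 0: 0.00146·607 - 0.309 = 0.0383z*, so z* = 0.578/0.0383 = 15.1.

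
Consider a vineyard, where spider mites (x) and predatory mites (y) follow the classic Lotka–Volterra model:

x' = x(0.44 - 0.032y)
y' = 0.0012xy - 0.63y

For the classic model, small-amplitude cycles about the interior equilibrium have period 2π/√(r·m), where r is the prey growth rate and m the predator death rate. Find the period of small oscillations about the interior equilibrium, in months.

Here r = 0.44 and m = 0.63, so r·m = 0.277.
ω = √0.277 = 0.526 per month, hence T = 2π/ω ≈ 11.9 months.

T ≈ 11.9 months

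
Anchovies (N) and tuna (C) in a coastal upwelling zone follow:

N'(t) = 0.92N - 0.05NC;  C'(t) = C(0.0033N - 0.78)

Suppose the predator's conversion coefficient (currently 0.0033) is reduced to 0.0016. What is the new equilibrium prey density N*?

At the interior fixed point, setting dC/dt = 0 with C > 0 fixes N* = (predator death rate)/(NC coefficient) — independent of the other coefficients.
With the change, N* = 0.78/0.0016 = 488; it rises from 236.

N* ≈ 488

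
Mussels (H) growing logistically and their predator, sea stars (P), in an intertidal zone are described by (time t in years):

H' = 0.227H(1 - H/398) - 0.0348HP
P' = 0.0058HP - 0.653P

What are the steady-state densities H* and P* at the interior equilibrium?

From dP/dt = 0 with P > 0: 0.0058H* = 0.653, so H* = 113.
Substitute into dH/dt = 0: 0.227(1 - 113/398) = 0.0348P*.
The bracket is 0.717, giving P* = 0.163/0.0348 = 4.68.

H* ≈ 113, P* ≈ 4.68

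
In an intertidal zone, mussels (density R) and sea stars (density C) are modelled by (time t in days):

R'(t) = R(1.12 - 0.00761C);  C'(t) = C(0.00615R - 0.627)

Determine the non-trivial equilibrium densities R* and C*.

R* ≈ 102, C* ≈ 147

Set dC/dt = 0 with C > 0: 0.00615R - 0.627 = 0, so R* = 0.627/0.00615 = 102.
Set dR/dt = 0 with R > 0: 1.12 - 0.00761C = 0, so C* = 1.12/0.00761 = 147.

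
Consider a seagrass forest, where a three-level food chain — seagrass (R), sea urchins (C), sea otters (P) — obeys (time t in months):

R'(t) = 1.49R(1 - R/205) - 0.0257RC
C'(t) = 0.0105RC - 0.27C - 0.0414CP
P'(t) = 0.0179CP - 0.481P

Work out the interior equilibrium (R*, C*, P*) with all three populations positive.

R* ≈ 110, C* ≈ 26.9, P* ≈ 21.4

From dP/dt = 0: 0.0179C* = 0.481, so C* = 26.9.
From dR/dt = 0: 1.49(1 - R*/205) = 0.0257·26.9, giving R* = 205·(1 - 0.463) = 110.
From dC/dt = 0: 0.0105·110 - 0.27 = 0.0414P*, so P* = 0.885/0.0414 = 21.4.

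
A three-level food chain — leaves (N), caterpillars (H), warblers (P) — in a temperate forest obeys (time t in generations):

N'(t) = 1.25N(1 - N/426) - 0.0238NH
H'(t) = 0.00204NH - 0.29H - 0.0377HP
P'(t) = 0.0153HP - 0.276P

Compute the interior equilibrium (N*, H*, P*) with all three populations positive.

N* ≈ 280, H* ≈ 18, P* ≈ 7.44

From dP/dt = 0: 0.0153H* = 0.276, so H* = 18.
From dN/dt = 0: 1.25(1 - N*/426) = 0.0238·18, giving N* = 426·(1 - 0.343) = 280.
From dH/dt = 0: 0.00204·280 - 0.29 = 0.0377P*, so P* = 0.281/0.0377 = 7.44.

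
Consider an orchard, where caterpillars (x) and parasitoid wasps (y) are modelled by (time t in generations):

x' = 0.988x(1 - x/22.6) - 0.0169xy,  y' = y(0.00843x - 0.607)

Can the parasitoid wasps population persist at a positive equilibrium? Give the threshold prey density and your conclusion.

Threshold x = 72; K < 72, so no, the predator goes extinct.

The predator equation gives dy/dt > 0 only when x > 0.607/0.00843 = 72.
Without the predator, x → K = 22.6. Since 22.6 < 72, the predator cannot invade.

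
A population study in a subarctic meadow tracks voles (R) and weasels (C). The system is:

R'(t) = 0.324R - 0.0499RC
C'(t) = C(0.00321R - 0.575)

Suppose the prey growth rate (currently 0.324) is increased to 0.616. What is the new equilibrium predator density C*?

C* ≈ 12.3

At the interior fixed point, setting dR/dt = 0 with R > 0 fixes C* = (prey growth rate)/(RC coefficient) — independent of the other coefficients.
With the change, C* = 0.616/0.0499 = 12.3; it rises from 6.49.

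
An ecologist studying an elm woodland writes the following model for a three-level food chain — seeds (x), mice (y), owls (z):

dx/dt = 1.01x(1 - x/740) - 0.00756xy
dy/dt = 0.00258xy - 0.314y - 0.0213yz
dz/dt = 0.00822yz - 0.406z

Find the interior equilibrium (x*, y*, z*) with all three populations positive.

From dz/dt = 0: 0.00822y* = 0.406, so y* = 49.4.
From dx/dt = 0: 1.01(1 - x*/740) = 0.00756·49.4, giving x* = 740·(1 - 0.37) = 466.
From dy/dt = 0: 0.00258·466 - 0.314 = 0.0213z*, so z* = 0.889/0.0213 = 41.8.

x* ≈ 466, y* ≈ 49.4, z* ≈ 41.8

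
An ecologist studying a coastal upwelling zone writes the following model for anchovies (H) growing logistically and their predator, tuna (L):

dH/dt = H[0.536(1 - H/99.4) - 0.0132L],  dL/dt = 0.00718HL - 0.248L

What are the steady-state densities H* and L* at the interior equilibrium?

From dL/dt = 0 with L > 0: 0.00718H* = 0.248, so H* = 34.5.
Substitute into dH/dt = 0: 0.536(1 - 34.5/99.4) = 0.0132L*.
The bracket is 0.653, giving L* = 0.35/0.0132 = 26.5.

H* ≈ 34.5, L* ≈ 26.5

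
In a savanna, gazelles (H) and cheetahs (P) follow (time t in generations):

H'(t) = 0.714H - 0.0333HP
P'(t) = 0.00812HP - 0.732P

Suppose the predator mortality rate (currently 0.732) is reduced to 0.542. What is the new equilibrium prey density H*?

At the interior fixed point, setting dP/dt = 0 with P > 0 fixes H* = (predator death rate)/(HP coefficient) — independent of the other coefficients.
With the change, H* = 0.542/0.00812 = 66.7; it falls from 90.1.

H* ≈ 66.7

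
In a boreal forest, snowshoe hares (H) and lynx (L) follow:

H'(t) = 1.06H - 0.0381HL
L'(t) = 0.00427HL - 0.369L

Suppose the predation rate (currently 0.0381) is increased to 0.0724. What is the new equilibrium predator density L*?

L* ≈ 14.6

At the interior fixed point, setting dH/dt = 0 with H > 0 fixes L* = (prey growth rate)/(HL coefficient) — independent of the other coefficients.
With the change, L* = 1.06/0.0724 = 14.6; it falls from 27.8.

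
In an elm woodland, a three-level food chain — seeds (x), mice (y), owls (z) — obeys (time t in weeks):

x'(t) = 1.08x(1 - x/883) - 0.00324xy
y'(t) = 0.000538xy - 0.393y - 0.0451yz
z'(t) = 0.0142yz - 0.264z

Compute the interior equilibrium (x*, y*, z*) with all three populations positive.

From dz/dt = 0: 0.0142y* = 0.264, so y* = 18.6.
From dx/dt = 0: 1.08(1 - x*/883) = 0.00324·18.6, giving x* = 883·(1 - 0.0558) = 834.
From dy/dt = 0: 0.000538·834 - 0.393 = 0.0451z*, so z* = 0.0556/0.0451 = 1.23.

x* ≈ 834, y* ≈ 18.6, z* ≈ 1.23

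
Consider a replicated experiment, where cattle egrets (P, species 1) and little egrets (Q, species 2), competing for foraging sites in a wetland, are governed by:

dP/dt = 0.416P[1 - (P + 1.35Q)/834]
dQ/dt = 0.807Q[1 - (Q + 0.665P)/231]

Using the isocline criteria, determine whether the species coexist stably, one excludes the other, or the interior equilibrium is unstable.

species 1 excludes species 2

Compare the nullcline intercepts: K1/α12 = 834/1.35 = 618 > K2 = 231; K2/α21 = 231/0.665 = 347 < K1 = 834.
Since the inequalities point opposite ways, species 1 can invade but species 2 cannot.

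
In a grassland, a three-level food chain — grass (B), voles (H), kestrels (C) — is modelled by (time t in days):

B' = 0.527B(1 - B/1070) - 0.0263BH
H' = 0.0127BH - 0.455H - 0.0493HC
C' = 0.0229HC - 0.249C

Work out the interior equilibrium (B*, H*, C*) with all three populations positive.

B* ≈ 489, H* ≈ 10.9, C* ≈ 117

From dC/dt = 0: 0.0229H* = 0.249, so H* = 10.9.
From dB/dt = 0: 0.527(1 - B*/1070) = 0.0263·10.9, giving B* = 1070·(1 - 0.543) = 489.
From dH/dt = 0: 0.0127·489 - 0.455 = 0.0493C*, so C* = 5.76/0.0493 = 117.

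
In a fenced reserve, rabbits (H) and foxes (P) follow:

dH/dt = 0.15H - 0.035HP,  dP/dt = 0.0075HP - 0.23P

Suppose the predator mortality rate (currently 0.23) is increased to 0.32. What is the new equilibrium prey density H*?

H* ≈ 42.7

At the interior fixed point, setting dP/dt = 0 with P > 0 fixes H* = (predator death rate)/(HP coefficient) — independent of the other coefficients.
With the change, H* = 0.32/0.0075 = 42.7; it rises from 30.7.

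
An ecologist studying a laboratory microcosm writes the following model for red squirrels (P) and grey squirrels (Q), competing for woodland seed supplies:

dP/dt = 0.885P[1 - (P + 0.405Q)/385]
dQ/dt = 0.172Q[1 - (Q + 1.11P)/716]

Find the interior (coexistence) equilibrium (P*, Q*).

P* ≈ 173, Q* ≈ 524

Setting both brackets to zero gives the nullclines P + 0.405Q = 385 and 1.11P + Q = 716.
Substituting Q = 716 - 1.11P into the first: P(1 - 0.405·1.11) = 385 - 0.405·716.
So P* = 95/0.55 = 173, and then Q* = 716 - 1.11·173 = 524.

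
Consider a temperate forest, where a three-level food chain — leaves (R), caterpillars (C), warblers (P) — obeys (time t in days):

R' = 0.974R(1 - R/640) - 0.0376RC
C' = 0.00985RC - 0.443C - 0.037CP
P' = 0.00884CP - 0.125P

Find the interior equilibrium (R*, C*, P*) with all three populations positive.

From dP/dt = 0: 0.00884C* = 0.125, so C* = 14.1.
From dR/dt = 0: 0.974(1 - R*/640) = 0.0376·14.1, giving R* = 640·(1 - 0.546) = 291.
From dC/dt = 0: 0.00985·291 - 0.443 = 0.037P*, so P* = 2.42/0.037 = 65.4.

R* ≈ 291, C* ≈ 14.1, P* ≈ 65.4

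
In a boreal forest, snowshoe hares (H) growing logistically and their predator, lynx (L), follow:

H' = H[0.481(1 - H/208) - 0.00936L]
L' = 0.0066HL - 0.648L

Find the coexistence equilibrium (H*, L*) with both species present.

From dL/dt = 0 with L > 0: 0.0066H* = 0.648, so H* = 98.2.
Substitute into dH/dt = 0: 0.481(1 - 98.2/208) = 0.00936L*.
The bracket is 0.528, giving L* = 0.254/0.00936 = 27.1.

H* ≈ 98.2, L* ≈ 27.1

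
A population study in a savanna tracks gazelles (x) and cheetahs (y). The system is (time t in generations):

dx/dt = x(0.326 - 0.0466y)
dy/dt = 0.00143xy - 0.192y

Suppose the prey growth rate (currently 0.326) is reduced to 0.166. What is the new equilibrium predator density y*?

At the interior fixed point, setting dx/dt = 0 with x > 0 fixes y* = (prey growth rate)/(xy coefficient) — independent of the other coefficients.
With the change, y* = 0.166/0.0466 = 3.56; it falls from 7.

y* ≈ 3.56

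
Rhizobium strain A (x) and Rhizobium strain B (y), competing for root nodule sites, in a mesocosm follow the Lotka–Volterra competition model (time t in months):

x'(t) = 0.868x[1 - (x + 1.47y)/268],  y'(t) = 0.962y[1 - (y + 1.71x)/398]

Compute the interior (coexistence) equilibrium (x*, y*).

x* ≈ 209, y* ≈ 39.8

Setting both brackets to zero gives the nullclines x + 1.47y = 268 and 1.71x + y = 398.
Substituting y = 398 - 1.71x into the first: x(1 - 1.47·1.71) = 268 - 1.47·398.
So x* = -317/-1.51 = 209, and then y* = 398 - 1.71·209 = 39.8.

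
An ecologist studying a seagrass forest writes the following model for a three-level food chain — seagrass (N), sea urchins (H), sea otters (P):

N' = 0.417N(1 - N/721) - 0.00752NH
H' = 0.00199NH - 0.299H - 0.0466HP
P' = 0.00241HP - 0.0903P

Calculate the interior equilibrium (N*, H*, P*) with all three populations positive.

N* ≈ 234, H* ≈ 37.5, P* ≈ 3.57

From dP/dt = 0: 0.00241H* = 0.0903, so H* = 37.5.
From dN/dt = 0: 0.417(1 - N*/721) = 0.00752·37.5, giving N* = 721·(1 - 0.676) = 234.
From dH/dt = 0: 0.00199·234 - 0.299 = 0.0466P*, so P* = 0.166/0.0466 = 3.57.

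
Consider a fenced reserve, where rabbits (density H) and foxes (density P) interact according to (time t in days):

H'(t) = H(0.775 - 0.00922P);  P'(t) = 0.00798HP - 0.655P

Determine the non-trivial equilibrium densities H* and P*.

Set dP/dt = 0 with P > 0: 0.00798H - 0.655 = 0, so H* = 0.655/0.00798 = 82.1.
Set dH/dt = 0 with H > 0: 0.775 - 0.00922P = 0, so P* = 0.775/0.00922 = 84.1.

H* ≈ 82.1, P* ≈ 84.1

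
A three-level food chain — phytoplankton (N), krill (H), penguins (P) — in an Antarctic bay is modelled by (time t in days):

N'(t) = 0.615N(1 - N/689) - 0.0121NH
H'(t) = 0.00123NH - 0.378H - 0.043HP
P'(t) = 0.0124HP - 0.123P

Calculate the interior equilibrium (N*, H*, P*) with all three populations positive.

From dP/dt = 0: 0.0124H* = 0.123, so H* = 9.92.
From dN/dt = 0: 0.615(1 - N*/689) = 0.0121·9.92, giving N* = 689·(1 - 0.195) = 555.
From dH/dt = 0: 0.00123·555 - 0.378 = 0.043P*, so P* = 0.304/0.043 = 7.07.

N* ≈ 555, H* ≈ 9.92, P* ≈ 7.07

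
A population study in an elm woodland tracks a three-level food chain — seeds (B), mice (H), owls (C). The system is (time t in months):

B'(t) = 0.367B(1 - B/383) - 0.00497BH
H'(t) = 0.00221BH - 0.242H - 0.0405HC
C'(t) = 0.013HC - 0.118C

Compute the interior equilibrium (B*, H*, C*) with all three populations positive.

From dC/dt = 0: 0.013H* = 0.118, so H* = 9.08.
From dB/dt = 0: 0.367(1 - B*/383) = 0.00497·9.08, giving B* = 383·(1 - 0.123) = 336.
From dH/dt = 0: 0.00221·336 - 0.242 = 0.0405C*, so C* = 0.5/0.0405 = 12.4.

B* ≈ 336, H* ≈ 9.08, C* ≈ 12.4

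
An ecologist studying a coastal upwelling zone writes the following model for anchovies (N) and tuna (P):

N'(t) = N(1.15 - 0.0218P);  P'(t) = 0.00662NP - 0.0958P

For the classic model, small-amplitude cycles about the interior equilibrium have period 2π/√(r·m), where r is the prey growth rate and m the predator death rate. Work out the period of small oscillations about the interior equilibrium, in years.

T ≈ 18.9 years

Here r = 1.15 and m = 0.0958, so r·m = 0.11.
ω = √0.11 = 0.332 per year, hence T = 2π/ω ≈ 18.9 years.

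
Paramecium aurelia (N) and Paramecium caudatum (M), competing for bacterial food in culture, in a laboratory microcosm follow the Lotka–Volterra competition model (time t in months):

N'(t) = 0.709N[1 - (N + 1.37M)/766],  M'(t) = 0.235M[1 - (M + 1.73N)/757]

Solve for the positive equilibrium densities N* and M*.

Setting both brackets to zero gives the nullclines N + 1.37M = 766 and 1.73N + M = 757.
Substituting M = 757 - 1.73N into the first: N(1 - 1.37·1.73) = 766 - 1.37·757.
So N* = -271/-1.37 = 198, and then M* = 757 - 1.73·198 = 415.

N* ≈ 198, M* ≈ 415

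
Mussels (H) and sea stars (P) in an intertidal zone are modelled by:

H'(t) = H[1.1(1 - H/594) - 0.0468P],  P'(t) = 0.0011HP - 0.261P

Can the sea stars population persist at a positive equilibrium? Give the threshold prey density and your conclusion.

The predator equation gives dP/dt > 0 only when H > 0.261/0.0011 = 237.
Without the predator, H → K = 594. Since 594 > 237, the predator can invade and persist.

Threshold H = 237; K > 237, so yes, the predator persists.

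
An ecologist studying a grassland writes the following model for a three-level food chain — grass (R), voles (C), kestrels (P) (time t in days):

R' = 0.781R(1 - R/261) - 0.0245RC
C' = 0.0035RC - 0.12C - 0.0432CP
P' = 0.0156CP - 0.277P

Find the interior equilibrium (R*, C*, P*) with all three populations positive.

R* ≈ 116, C* ≈ 17.8, P* ≈ 6.59

From dP/dt = 0: 0.0156C* = 0.277, so C* = 17.8.
From dR/dt = 0: 0.781(1 - R*/261) = 0.0245·17.8, giving R* = 261·(1 - 0.557) = 116.
From dC/dt = 0: 0.0035·116 - 0.12 = 0.0432P*, so P* = 0.285/0.0432 = 6.59.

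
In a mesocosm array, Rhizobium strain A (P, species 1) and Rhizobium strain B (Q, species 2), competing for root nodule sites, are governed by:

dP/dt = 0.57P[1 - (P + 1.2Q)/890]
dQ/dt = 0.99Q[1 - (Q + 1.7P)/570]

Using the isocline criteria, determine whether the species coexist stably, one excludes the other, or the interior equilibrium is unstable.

Compare the nullcline intercepts: K1/α12 = 890/1.2 = 742 > K2 = 570; K2/α21 = 570/1.7 = 335 < K1 = 890.
Since the inequalities point opposite ways, species 1 can invade but species 2 cannot.

species 1 excludes species 2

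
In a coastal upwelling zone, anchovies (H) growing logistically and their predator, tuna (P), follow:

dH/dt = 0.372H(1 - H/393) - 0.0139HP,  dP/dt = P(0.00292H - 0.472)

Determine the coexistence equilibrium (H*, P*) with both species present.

H* ≈ 162, P* ≈ 15.8

From dP/dt = 0 with P > 0: 0.00292H* = 0.472, so H* = 162.
Substitute into dH/dt = 0: 0.372(1 - 162/393) = 0.0139P*.
The bracket is 0.589, giving P* = 0.219/0.0139 = 15.8.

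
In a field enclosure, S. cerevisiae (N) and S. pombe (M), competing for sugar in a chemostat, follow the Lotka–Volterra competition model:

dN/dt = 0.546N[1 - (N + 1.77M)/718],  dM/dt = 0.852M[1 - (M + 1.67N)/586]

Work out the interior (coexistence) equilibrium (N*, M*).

Setting both brackets to zero gives the nullclines N + 1.77M = 718 and 1.67N + M = 586.
Substituting M = 586 - 1.67N into the first: N(1 - 1.77·1.67) = 718 - 1.77·586.
So N* = -319/-1.96 = 163, and then M* = 586 - 1.67·163 = 313.

N* ≈ 163, M* ≈ 313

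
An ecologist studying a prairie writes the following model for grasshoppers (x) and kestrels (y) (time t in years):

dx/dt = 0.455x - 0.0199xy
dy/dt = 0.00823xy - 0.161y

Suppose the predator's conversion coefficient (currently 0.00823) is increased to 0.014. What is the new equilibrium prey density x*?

x* ≈ 11.5

At the interior fixed point, setting dy/dt = 0 with y > 0 fixes x* = (predator death rate)/(xy coefficient) — independent of the other coefficients.
With the change, x* = 0.161/0.014 = 11.5; it falls from 19.6.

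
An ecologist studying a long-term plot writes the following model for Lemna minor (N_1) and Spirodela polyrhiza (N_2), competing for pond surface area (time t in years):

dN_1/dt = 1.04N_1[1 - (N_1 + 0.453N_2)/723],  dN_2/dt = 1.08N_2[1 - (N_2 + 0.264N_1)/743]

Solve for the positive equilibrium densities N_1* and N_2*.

N_1* ≈ 439, N_2* ≈ 627

Setting both brackets to zero gives the nullclines N_1 + 0.453N_2 = 723 and 0.264N_1 + N_2 = 743.
Substituting N_2 = 743 - 0.264N_1 into the first: N_1(1 - 0.453·0.264) = 723 - 0.453·743.
So N_1* = 386/0.88 = 439, and then N_2* = 743 - 0.264·439 = 627.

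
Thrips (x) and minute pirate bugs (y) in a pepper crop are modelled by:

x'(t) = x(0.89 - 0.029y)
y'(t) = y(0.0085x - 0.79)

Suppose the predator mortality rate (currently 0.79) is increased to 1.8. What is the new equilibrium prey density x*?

At the interior fixed point, setting dy/dt = 0 with y > 0 fixes x* = (predator death rate)/(xy coefficient) — independent of the other coefficients.
With the change, x* = 1.8/0.0085 = 212; it rises from 92.9.

x* ≈ 212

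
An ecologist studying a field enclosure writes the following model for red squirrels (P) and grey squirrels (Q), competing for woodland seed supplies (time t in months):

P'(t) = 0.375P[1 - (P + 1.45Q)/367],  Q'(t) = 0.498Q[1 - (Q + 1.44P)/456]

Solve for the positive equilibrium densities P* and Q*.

Setting both brackets to zero gives the nullclines P + 1.45Q = 367 and 1.44P + Q = 456.
Substituting Q = 456 - 1.44P into the first: P(1 - 1.45·1.44) = 367 - 1.45·456.
So P* = -294/-1.09 = 270, and then Q* = 456 - 1.44·270 = 66.6.

P* ≈ 270, Q* ≈ 66.6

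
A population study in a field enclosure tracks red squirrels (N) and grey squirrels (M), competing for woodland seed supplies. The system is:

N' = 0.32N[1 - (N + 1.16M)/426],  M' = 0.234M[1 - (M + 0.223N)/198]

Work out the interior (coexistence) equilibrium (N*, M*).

Setting both brackets to zero gives the nullclines N + 1.16M = 426 and 0.223N + M = 198.
Substituting M = 198 - 0.223N into the first: N(1 - 1.16·0.223) = 426 - 1.16·198.
So N* = 196/0.741 = 265, and then M* = 198 - 0.223·265 = 139.

N* ≈ 265, M* ≈ 139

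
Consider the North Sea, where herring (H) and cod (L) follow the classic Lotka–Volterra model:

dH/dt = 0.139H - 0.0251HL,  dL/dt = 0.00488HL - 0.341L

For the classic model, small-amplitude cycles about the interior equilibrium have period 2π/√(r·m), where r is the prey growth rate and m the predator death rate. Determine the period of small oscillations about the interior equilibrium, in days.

T ≈ 28.9 days

Here r = 0.139 and m = 0.341, so r·m = 0.0474.
ω = √0.0474 = 0.218 per day, hence T = 2π/ω ≈ 28.9 days.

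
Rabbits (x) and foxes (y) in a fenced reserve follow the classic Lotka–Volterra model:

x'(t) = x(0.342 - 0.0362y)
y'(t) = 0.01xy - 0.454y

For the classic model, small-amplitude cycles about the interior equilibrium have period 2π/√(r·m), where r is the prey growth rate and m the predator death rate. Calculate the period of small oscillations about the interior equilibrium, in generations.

Here r = 0.342 and m = 0.454, so r·m = 0.155.
ω = √0.155 = 0.394 per generation, hence T = 2π/ω ≈ 15.9 generations.

T ≈ 15.9 generations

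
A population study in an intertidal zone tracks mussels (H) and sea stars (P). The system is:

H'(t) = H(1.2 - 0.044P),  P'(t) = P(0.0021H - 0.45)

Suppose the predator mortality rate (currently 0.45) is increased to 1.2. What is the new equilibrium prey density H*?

H* ≈ 571

At the interior fixed point, setting dP/dt = 0 with P > 0 fixes H* = (predator death rate)/(HP coefficient) — independent of the other coefficients.
With the change, H* = 1.2/0.0021 = 571; it rises from 214.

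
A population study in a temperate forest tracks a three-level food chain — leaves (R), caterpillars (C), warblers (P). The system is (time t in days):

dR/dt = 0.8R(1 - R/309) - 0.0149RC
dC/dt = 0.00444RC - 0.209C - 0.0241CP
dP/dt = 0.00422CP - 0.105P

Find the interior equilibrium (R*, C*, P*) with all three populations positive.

R* ≈ 166, C* ≈ 24.9, P* ≈ 21.9

From dP/dt = 0: 0.00422C* = 0.105, so C* = 24.9.
From dR/dt = 0: 0.8(1 - R*/309) = 0.0149·24.9, giving R* = 309·(1 - 0.463) = 166.
From dC/dt = 0: 0.00444·166 - 0.209 = 0.0241P*, so P* = 0.527/0.0241 = 21.9.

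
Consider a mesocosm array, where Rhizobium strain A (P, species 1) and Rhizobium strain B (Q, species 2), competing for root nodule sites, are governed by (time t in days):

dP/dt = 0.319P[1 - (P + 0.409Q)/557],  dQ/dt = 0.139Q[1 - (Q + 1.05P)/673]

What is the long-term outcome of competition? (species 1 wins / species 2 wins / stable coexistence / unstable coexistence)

stable coexistence

Compare the nullcline intercepts: K1/α12 = 557/0.409 = 1360 > K2 = 673; K2/α21 = 673/1.05 = 641 > K1 = 557.
Since both inequalities hold, each species can invade when rare, so the interior equilibrium is stable.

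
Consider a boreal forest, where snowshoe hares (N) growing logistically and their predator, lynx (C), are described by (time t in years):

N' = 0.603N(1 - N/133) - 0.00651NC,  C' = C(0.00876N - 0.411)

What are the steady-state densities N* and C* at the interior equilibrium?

N* ≈ 46.9, C* ≈ 60

From dC/dt = 0 with C > 0: 0.00876N* = 0.411, so N* = 46.9.
Substitute into dN/dt = 0: 0.603(1 - 46.9/133) = 0.00651C*.
The bracket is 0.647, giving C* = 0.39/0.00651 = 60.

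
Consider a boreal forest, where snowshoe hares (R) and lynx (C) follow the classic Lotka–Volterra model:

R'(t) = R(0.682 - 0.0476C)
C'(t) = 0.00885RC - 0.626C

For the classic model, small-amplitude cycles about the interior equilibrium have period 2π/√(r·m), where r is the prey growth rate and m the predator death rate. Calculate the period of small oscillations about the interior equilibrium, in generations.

T ≈ 9.62 generations

Here r = 0.682 and m = 0.626, so r·m = 0.427.
ω = √0.427 = 0.653 per generation, hence T = 2π/ω ≈ 9.62 generations.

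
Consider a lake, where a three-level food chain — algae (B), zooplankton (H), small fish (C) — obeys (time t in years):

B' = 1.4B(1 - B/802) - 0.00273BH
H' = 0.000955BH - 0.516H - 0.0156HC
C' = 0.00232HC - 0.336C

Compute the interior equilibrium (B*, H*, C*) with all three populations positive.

B* ≈ 576, H* ≈ 145, C* ≈ 2.15

From dC/dt = 0: 0.00232H* = 0.336, so H* = 145.
From dB/dt = 0: 1.4(1 - B*/802) = 0.00273·145, giving B* = 802·(1 - 0.282) = 576.
From dH/dt = 0: 0.000955·576 - 0.516 = 0.0156C*, so C* = 0.0336/0.0156 = 2.15.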